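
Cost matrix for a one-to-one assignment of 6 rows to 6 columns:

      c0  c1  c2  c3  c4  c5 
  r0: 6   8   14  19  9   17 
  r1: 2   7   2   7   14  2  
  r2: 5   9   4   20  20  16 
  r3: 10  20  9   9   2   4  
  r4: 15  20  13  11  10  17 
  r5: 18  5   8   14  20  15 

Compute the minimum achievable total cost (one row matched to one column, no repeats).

Minimum assignment cost: 30

optimal assignment: row0→col0 (cost 6), row1→col5 (cost 2), row2→col2 (cost 4), row3→col4 (cost 2), row4→col3 (cost 11), row5→col1 (cost 5)
total = 6 + 2 + 4 + 2 + 11 + 5 = 30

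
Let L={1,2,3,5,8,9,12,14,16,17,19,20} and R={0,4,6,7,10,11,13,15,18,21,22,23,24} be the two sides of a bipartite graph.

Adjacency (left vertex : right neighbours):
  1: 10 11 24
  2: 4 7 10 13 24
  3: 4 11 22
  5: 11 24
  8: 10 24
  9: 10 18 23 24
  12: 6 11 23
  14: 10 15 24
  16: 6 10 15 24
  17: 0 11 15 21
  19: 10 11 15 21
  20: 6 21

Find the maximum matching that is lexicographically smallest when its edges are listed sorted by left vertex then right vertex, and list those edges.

Lex-smallest maximum matching: {(1,10), (2,4), (3,22), (5,11), (8,24), (9,18), (12,23), (14,15), (16,6), (17,0), (19,21)}

|M| = 11 (so the lex-smallest maximum matching has 11 edges)
process left vertices in ascending order; for each, take the smallest-labelled available neighbour that still permits 11 edges overall, or leave it unmatched if none does
lex-smallest matching: {1-10, 2-4, 3-22, 5-11, 8-24, 9-18, 12-23, 14-15, 16-6, 17-0, 19-21}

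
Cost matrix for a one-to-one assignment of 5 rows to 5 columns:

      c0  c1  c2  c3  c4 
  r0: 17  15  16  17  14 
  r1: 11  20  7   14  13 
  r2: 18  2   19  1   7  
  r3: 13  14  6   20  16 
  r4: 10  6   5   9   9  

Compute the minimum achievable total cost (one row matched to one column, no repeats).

Minimum assignment cost: 38

optimal assignment: row0→col4 (cost 14), row1→col0 (cost 11), row2→col3 (cost 1), row3→col2 (cost 6), row4→col1 (cost 6)
total = 14 + 11 + 1 + 6 + 6 = 38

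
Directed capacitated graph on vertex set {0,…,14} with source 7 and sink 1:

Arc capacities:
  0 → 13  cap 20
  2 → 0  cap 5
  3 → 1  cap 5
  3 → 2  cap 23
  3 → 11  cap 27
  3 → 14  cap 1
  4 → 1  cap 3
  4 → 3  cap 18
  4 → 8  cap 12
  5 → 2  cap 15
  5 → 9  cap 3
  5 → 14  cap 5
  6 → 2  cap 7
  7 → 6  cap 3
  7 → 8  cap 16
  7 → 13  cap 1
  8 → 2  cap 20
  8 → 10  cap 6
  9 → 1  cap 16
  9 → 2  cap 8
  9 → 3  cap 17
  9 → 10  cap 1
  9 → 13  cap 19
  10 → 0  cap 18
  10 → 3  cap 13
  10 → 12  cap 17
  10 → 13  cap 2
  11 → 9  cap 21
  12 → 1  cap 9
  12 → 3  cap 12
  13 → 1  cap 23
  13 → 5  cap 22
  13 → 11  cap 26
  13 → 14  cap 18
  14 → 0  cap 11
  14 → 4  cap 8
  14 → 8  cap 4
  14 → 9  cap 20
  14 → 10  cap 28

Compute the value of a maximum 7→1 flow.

Maximum flow value: 12

augment #1: 7→13→1 bottleneck 1, total now 1
augment #2: 7→8→10→3→1 bottleneck 5, total now 6
augment #3: 7→8→10→12→1 bottleneck 1, total now 7
augment #4: 7→6→2→0→13→1 bottleneck 3, total now 10
augment #5: 7→8→2→0→13→1 bottleneck 2, total now 12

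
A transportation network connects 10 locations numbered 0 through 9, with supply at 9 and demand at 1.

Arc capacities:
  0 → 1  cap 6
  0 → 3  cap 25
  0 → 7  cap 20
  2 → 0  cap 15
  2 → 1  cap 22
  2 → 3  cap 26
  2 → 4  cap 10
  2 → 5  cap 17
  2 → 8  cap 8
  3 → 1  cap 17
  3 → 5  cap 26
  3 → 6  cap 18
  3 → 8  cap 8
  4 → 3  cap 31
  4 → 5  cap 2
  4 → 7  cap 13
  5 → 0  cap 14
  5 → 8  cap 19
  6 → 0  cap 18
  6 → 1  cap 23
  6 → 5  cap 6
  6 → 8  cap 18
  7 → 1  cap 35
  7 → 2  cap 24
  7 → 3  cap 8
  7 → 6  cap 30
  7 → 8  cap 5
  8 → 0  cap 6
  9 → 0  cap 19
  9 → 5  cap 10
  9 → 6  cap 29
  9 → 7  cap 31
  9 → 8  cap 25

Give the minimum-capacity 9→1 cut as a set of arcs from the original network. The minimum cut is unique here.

augment #1: 9→0→1 push 6
augment #2: 9→6→1 push 23
augment #3: 9→7→1 push 31
augment #4: 9→0→3→1 push 13
augment #5: 9→5→0→3→1 push 4
augment #6: 9→5→0→7→1 push 4
augment #7: 9→5→0→7→2→1 push 2
augment #8: 9→6→0→7→2→1 push 6
augment #9: 9→8→0→7→2→1 push 6
max flow = 95; residual-reachable set from 9 gives S-side
cut edges (S→T): {(8,0), (9,0), (9,5), (9,6), (9,7)} total cap 95

Min-cut arcs: {(8,0), (9,0), (9,5), (9,6), (9,7)} (total capacity 95)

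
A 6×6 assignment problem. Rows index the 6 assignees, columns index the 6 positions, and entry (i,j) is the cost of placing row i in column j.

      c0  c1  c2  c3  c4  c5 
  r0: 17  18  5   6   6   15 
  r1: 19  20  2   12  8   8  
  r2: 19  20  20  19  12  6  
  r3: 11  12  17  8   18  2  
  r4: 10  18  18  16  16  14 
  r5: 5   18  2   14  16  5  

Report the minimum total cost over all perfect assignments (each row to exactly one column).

optimal assignment: row0→col3 (cost 6), row1→col4 (cost 8), row2→col5 (cost 6), row3→col1 (cost 12), row4→col0 (cost 10), row5→col2 (cost 2)
total = 6 + 8 + 6 + 12 + 10 + 2 = 44

Minimum assignment cost: 44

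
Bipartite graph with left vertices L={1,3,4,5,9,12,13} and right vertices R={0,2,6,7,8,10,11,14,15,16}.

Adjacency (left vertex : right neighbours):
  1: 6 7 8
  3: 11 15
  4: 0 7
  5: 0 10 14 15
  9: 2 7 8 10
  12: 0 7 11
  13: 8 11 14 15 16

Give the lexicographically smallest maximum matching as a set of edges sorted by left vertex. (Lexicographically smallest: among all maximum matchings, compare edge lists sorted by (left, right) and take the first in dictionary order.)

|M| = 7 (so the lex-smallest maximum matching has 7 edges)
process left vertices in ascending order; for each, take the smallest-labelled available neighbour that still permits 7 edges overall, or leave it unmatched if none does
lex-smallest matching: {1-6, 3-11, 4-0, 5-10, 9-2, 12-7, 13-8}

Lex-smallest maximum matching: {(1,6), (3,11), (4,0), (5,10), (9,2), (12,7), (13,8)}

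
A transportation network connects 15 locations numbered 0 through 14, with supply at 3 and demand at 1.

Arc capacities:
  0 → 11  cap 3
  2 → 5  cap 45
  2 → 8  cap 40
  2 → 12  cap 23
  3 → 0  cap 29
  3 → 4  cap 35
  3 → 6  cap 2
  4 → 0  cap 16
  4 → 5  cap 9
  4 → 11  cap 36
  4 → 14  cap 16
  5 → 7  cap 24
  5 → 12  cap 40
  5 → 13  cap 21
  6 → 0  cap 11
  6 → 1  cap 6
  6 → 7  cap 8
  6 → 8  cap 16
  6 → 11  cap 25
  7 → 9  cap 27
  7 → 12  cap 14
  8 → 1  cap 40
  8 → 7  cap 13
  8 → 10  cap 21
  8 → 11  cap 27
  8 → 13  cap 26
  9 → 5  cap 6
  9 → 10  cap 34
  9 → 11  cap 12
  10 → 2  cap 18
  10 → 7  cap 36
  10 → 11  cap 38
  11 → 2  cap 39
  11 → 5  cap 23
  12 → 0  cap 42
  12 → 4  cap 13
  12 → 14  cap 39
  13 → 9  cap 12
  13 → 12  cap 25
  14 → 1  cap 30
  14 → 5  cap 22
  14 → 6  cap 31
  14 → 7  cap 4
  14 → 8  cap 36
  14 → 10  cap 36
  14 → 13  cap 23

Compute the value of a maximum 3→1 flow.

augment #1: 3→6→1 bottleneck 2, total now 2
augment #2: 3→4→14→1 bottleneck 16, total now 18
augment #3: 3→0→11→2→8→1 bottleneck 3, total now 21
augment #4: 3→4→5→12→14→1 bottleneck 9, total now 30
augment #5: 3→4→11→2→8→1 bottleneck 10, total now 40

Maximum flow value: 40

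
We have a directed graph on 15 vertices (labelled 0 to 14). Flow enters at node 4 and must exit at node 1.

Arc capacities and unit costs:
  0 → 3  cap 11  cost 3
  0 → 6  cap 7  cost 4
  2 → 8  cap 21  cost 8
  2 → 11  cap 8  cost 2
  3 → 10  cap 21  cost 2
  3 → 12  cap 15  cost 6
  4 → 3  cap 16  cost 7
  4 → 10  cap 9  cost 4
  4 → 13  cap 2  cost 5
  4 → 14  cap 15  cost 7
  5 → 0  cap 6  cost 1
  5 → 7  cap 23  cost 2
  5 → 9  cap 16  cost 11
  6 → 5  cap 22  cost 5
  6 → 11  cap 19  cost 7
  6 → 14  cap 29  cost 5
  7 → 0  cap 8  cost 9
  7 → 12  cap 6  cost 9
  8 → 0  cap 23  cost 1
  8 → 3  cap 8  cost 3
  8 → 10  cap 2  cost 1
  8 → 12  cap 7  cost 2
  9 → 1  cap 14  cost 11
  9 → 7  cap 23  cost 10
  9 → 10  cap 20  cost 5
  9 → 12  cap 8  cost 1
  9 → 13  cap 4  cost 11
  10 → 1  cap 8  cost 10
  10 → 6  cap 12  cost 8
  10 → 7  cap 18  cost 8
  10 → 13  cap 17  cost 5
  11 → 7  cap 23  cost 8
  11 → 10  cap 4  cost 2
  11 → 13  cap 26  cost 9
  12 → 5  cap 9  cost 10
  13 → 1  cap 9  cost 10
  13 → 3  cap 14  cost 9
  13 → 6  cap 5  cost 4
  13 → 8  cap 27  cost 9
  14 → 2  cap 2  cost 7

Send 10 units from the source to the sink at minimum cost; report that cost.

Minimum cost for 10 units: 142

shortest-cost path #1: 4→10→1 push 8 @ unit cost 14 (adds 112)
shortest-cost path #2: 4→13→1 push 2 @ unit cost 15 (adds 30)
total cost = 142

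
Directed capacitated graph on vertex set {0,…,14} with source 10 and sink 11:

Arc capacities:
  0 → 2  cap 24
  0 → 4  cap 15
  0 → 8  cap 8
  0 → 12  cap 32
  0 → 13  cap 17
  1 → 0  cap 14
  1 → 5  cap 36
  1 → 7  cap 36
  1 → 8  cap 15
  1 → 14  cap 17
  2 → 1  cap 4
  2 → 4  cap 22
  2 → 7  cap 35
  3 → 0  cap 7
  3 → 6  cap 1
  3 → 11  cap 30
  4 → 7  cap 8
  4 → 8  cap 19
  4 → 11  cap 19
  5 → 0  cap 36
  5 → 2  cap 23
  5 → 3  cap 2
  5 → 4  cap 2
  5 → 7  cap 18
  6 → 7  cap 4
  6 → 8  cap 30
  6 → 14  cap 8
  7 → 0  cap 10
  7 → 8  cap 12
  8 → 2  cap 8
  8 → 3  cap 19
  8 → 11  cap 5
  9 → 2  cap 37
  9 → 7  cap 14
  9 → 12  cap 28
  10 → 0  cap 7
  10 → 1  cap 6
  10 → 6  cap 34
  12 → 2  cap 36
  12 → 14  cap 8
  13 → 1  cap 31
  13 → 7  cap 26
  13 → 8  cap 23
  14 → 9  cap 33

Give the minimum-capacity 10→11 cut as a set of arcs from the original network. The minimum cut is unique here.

augment #1: 10→0→4→11 push 7
augment #2: 10→1→8→11 push 5
augment #3: 10→1→0→4→11 push 1
augment #4: 10→6→8→3→11 push 19
augment #5: 10→6→7→0→4→11 push 4
augment #6: 10→6→8→2→4→11 push 7
augment #7: 10→6→8→1→5→3→11 push 2
max flow = 45; residual-reachable set from 10 gives S-side
cut edges (S→T): {(4,11), (5,3), (8,3), (8,11)} total cap 45

Min-cut arcs: {(4,11), (5,3), (8,3), (8,11)} (total capacity 45)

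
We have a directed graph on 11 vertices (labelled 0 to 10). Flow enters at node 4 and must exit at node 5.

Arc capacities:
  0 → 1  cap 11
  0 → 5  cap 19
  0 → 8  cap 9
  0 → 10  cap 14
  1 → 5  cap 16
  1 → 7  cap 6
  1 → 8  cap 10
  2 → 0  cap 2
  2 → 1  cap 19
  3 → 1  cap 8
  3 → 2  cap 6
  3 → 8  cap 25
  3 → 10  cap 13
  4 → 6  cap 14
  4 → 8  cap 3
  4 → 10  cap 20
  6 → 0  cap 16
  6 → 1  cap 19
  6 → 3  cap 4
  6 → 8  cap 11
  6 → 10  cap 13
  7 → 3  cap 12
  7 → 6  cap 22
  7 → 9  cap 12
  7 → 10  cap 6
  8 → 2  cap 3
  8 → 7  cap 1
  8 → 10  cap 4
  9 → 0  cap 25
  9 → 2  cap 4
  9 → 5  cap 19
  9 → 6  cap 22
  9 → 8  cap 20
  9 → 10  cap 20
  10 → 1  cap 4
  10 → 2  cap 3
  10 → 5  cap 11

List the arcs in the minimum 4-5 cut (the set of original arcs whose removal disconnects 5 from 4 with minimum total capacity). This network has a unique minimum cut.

Min-cut arcs: {(4,6), (4,8), (10,1), (10,2), (10,5)} (total capacity 35)

augment #1: 4→10→5 push 11
augment #2: 4→6→0→5 push 14
augment #3: 4→10→1→5 push 4
augment #4: 4→8→2→0→5 push 2
augment #5: 4→8→2→1→5 push 1
augment #6: 4→10→2→1→5 push 3
max flow = 35; residual-reachable set from 4 gives S-side
cut edges (S→T): {(4,6), (4,8), (10,1), (10,2), (10,5)} total cap 35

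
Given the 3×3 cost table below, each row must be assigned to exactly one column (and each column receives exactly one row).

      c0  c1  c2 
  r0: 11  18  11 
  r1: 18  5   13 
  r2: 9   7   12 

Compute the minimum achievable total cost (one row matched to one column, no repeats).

optimal assignment: row0→col2 (cost 11), row1→col1 (cost 5), row2→col0 (cost 9)
total = 11 + 5 + 9 = 25

Minimum assignment cost: 25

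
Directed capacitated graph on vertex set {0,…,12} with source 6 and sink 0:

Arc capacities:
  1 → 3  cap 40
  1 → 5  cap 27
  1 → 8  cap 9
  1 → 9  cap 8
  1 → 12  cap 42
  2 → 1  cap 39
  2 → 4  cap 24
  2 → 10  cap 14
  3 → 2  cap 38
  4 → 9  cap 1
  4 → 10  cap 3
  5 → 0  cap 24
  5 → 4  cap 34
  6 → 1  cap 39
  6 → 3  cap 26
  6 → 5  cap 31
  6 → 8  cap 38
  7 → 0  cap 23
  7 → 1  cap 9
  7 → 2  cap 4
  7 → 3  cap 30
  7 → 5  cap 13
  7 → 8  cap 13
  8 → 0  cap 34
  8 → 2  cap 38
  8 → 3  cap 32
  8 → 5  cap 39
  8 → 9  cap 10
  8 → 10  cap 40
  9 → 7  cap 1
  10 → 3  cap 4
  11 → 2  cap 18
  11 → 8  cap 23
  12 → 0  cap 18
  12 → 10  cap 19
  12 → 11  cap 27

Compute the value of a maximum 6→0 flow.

Maximum flow value: 77

augment #1: 6→5→0 bottleneck 24, total now 24
augment #2: 6→8→0 bottleneck 34, total now 58
augment #3: 6→1→12→0 bottleneck 18, total now 76
augment #4: 6→1→9→7→0 bottleneck 1, total now 77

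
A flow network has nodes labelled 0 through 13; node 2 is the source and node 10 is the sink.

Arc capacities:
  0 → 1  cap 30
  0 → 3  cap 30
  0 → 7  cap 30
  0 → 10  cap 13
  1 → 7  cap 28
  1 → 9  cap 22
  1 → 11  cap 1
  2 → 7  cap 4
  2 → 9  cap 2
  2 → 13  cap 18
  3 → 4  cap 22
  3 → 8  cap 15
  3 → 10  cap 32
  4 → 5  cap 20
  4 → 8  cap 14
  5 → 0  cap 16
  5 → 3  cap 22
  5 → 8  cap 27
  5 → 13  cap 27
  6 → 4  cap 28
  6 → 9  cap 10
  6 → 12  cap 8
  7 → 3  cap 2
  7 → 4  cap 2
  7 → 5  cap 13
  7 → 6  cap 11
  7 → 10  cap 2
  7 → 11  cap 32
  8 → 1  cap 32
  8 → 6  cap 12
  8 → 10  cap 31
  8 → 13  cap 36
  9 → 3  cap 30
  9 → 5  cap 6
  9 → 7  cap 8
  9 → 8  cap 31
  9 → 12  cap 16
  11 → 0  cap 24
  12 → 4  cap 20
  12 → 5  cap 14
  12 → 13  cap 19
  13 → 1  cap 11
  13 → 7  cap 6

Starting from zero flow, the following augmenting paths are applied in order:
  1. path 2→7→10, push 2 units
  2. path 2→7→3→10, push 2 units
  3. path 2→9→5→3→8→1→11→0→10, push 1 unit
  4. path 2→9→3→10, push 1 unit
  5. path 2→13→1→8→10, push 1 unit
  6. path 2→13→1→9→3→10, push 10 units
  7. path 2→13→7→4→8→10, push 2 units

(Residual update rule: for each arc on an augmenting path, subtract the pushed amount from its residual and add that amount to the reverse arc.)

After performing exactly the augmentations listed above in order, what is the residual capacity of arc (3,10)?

after path 1 (2→7→10, push 2): res(3,10)=32
after path 2 (2→7→3→10, push 2): res(3,10)=30
after path 3 (2→9→5→3→8→1→11→0→10, push 1): res(3,10)=30
after path 4 (2→9→3→10, push 1): res(3,10)=29
after path 5 (2→13→1→8→10, push 1): res(3,10)=29
after path 6 (2→13→1→9→3→10, push 10): res(3,10)=19
after path 7 (2→13→7→4→8→10, push 2): res(3,10)=19

Residual capacity of (3,10): 19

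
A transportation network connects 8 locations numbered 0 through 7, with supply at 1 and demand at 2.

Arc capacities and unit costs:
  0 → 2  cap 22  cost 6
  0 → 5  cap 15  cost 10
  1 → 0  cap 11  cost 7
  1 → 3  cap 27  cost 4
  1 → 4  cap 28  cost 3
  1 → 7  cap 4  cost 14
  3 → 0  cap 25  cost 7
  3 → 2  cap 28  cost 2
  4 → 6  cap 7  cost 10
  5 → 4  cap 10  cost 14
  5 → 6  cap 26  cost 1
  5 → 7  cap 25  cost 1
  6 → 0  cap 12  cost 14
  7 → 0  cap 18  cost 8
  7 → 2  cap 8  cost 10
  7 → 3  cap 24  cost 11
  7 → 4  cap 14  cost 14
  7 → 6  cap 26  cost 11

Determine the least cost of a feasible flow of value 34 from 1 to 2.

Minimum cost for 34 units: 253

shortest-cost path #1: 1→3→2 push 27 @ unit cost 6 (adds 162)
shortest-cost path #2: 1→0→2 push 7 @ unit cost 13 (adds 91)
total cost = 253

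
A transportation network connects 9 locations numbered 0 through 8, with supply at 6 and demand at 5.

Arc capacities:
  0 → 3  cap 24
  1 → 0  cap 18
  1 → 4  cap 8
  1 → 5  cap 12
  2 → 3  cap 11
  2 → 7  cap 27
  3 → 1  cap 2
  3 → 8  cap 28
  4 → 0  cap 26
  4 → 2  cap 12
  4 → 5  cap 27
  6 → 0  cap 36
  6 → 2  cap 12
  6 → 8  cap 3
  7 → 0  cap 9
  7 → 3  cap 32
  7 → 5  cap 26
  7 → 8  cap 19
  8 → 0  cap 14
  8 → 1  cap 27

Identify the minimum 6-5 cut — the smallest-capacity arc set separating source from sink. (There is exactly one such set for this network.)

augment #1: 6→2→7→5 push 12
augment #2: 6→8→1→5 push 3
augment #3: 6→0→3→1→5 push 2
augment #4: 6→0→3→8→1→5 push 7
augment #5: 6→0→3→8→1→4→5 push 8
max flow = 32; residual-reachable set from 6 gives S-side
cut edges (S→T): {(1,4), (1,5), (6,2)} total cap 32

Min-cut arcs: {(1,4), (1,5), (6,2)} (total capacity 32)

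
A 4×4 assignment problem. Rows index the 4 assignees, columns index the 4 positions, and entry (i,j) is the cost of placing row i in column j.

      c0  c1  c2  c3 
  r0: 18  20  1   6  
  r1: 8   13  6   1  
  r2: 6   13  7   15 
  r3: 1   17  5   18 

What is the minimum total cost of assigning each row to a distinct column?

Minimum assignment cost: 16

optimal assignment: row0→col2 (cost 1), row1→col3 (cost 1), row2→col1 (cost 13), row3→col0 (cost 1)
total = 1 + 1 + 13 + 1 = 16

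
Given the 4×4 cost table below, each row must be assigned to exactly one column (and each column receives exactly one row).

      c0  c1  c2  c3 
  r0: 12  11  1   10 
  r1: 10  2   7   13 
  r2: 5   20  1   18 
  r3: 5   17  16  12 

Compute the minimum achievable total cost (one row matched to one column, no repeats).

Minimum assignment cost: 18

optimal assignment: row0→col3 (cost 10), row1→col1 (cost 2), row2→col2 (cost 1), row3→col0 (cost 5)
total = 10 + 2 + 1 + 5 = 18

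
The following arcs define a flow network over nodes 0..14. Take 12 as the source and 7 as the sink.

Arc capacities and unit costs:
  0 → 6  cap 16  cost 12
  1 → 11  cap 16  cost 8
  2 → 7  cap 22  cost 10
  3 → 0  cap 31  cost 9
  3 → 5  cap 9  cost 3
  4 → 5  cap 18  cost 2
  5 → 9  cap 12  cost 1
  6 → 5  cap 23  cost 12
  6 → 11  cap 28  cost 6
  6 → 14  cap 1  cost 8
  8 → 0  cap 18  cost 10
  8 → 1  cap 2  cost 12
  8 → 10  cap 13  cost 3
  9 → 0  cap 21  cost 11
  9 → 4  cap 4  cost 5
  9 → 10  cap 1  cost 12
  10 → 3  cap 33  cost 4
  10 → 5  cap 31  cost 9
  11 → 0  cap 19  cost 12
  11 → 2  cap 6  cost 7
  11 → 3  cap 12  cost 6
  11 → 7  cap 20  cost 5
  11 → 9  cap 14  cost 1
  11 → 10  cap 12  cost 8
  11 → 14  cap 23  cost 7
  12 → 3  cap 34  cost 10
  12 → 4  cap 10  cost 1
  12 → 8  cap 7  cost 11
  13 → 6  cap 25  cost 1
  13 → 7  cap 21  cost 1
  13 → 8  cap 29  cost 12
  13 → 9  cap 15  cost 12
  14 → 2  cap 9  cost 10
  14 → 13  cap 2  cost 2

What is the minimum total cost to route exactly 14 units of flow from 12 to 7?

shortest-cost path #1: 12→8→1→11→7 push 2 @ unit cost 36 (adds 72)
shortest-cost path #2: 12→4→5→9→0→6→11→7 push 10 @ unit cost 38 (adds 380)
shortest-cost path #3: 12→3→0→6→11→7 push 2 @ unit cost 42 (adds 84)
total cost = 536

Minimum cost for 14 units: 536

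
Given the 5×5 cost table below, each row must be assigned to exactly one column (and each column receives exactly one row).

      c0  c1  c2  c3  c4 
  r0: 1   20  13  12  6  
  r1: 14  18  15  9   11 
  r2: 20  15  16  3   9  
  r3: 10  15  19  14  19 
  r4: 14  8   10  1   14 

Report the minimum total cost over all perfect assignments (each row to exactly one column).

optimal assignment: row0→col0 (cost 1), row1→col4 (cost 11), row2→col3 (cost 3), row3→col1 (cost 15), row4→col2 (cost 10)
total = 1 + 11 + 3 + 15 + 10 = 40

Minimum assignment cost: 40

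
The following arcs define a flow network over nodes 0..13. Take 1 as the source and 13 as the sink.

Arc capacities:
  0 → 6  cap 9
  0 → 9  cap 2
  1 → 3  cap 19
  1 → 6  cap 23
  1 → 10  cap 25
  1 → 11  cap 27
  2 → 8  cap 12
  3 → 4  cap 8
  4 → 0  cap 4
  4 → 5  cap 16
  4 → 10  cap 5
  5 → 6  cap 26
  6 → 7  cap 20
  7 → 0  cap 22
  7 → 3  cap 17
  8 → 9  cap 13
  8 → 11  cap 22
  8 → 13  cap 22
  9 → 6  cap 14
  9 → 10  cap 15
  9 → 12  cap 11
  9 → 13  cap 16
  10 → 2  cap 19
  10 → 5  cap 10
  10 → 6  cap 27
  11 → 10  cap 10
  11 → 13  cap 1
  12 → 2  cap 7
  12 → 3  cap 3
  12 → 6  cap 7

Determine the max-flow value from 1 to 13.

Maximum flow value: 15

augment #1: 1→11→13 bottleneck 1, total now 1
augment #2: 1→10→2→8→13 bottleneck 12, total now 13
augment #3: 1→3→4→0→9→13 bottleneck 2, total now 15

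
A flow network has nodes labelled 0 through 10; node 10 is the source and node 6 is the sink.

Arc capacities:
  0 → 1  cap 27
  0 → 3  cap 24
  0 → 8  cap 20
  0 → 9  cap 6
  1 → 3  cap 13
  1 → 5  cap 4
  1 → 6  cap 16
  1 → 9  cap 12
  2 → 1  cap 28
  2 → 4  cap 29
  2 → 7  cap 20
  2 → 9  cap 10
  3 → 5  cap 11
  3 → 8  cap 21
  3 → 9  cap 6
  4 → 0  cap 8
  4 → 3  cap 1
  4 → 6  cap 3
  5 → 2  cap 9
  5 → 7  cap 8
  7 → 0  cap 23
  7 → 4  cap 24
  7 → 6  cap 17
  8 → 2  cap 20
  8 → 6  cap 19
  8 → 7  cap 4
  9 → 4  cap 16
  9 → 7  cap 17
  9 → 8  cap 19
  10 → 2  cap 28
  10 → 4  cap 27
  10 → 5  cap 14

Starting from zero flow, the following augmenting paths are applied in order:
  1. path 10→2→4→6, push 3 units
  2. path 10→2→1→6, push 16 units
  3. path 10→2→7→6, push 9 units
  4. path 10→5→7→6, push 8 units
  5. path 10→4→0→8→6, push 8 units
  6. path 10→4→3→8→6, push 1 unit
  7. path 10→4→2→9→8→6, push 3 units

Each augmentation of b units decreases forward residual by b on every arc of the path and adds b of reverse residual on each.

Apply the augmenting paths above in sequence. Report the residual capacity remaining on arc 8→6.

Residual capacity of (8,6): 7

after path 1 (10→2→4→6, push 3): res(8,6)=19
after path 2 (10→2→1→6, push 16): res(8,6)=19
after path 3 (10→2→7→6, push 9): res(8,6)=19
after path 4 (10→5→7→6, push 8): res(8,6)=19
after path 5 (10→4→0→8→6, push 8): res(8,6)=11
after path 6 (10→4→3→8→6, push 1): res(8,6)=10
after path 7 (10→4→2→9→8→6, push 3): res(8,6)=7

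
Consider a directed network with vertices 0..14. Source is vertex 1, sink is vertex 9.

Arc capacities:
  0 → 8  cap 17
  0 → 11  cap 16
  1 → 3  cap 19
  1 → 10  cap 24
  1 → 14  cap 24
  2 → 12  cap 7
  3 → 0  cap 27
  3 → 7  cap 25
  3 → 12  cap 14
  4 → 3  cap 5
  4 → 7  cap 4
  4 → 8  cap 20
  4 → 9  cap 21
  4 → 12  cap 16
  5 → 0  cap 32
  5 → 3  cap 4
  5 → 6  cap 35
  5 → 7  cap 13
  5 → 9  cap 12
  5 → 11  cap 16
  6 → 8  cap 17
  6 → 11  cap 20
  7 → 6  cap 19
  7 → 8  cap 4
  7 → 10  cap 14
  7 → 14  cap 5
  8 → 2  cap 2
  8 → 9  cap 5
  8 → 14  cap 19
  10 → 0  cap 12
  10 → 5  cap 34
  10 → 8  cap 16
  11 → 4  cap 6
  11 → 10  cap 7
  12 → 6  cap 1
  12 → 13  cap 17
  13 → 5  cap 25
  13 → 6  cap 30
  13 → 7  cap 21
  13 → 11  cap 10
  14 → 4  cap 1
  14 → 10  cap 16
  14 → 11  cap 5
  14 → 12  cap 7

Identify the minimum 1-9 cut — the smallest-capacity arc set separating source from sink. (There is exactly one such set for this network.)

augment #1: 1→10→5→9 push 12
augment #2: 1→10→8→9 push 5
augment #3: 1→14→4→9 push 1
augment #4: 1→14→11→4→9 push 5
augment #5: 1→3→0→11→4→9 push 1
max flow = 24; residual-reachable set from 1 gives S-side
cut edges (S→T): {(5,9), (8,9), (11,4), (14,4)} total cap 24

Min-cut arcs: {(5,9), (8,9), (11,4), (14,4)} (total capacity 24)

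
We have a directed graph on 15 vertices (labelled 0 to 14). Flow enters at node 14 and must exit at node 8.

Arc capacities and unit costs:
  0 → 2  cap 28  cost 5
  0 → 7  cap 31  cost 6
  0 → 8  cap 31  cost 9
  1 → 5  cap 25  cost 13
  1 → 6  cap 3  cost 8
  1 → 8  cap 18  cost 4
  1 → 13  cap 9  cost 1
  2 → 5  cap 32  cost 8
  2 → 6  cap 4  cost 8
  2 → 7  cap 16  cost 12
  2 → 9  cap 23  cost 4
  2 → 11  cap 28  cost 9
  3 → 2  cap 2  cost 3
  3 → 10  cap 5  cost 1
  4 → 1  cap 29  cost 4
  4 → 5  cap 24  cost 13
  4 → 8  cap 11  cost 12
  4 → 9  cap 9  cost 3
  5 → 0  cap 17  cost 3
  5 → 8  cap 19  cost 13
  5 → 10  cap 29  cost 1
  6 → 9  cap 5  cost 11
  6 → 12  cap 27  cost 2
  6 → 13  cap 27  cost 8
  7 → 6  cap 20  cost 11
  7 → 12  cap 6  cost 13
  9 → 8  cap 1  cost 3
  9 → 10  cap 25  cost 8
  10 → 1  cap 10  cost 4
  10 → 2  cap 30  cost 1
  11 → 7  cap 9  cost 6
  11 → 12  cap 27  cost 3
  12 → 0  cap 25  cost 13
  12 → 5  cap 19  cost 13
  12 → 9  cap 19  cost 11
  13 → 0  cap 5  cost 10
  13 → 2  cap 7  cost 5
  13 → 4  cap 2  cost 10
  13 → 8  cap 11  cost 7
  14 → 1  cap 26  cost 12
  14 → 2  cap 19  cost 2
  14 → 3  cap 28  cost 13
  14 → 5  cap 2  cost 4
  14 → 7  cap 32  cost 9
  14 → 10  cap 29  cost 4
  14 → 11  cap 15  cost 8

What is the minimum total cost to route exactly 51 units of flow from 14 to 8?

Minimum cost for 51 units: 946

shortest-cost path #1: 14→2→9→8 push 1 @ unit cost 9 (adds 9)
shortest-cost path #2: 14→10→1→8 push 10 @ unit cost 12 (adds 120)
shortest-cost path #3: 14→1→8 push 8 @ unit cost 16 (adds 128)
shortest-cost path #4: 14→5→0→8 push 2 @ unit cost 16 (adds 32)
shortest-cost path #5: 14→1→13→8 push 9 @ unit cost 20 (adds 180)
shortest-cost path #6: 14→2→5→0→8 push 15 @ unit cost 22 (adds 330)
shortest-cost path #7: 14→2→5→8 push 3 @ unit cost 23 (adds 69)
shortest-cost path #8: 14→10→2→5→8 push 3 @ unit cost 26 (adds 78)
total cost = 946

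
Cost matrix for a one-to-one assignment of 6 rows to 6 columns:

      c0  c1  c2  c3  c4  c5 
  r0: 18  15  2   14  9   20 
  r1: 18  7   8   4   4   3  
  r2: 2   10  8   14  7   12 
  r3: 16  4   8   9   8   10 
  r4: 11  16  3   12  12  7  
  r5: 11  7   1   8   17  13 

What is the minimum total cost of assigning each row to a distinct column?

Minimum assignment cost: 27

one of 2 optimal assignments: row0→col2 (cost 2), row1→col4 (cost 4), row2→col0 (cost 2), row3→col1 (cost 4), row4→col5 (cost 7), row5→col3 (cost 8)
total = 2 + 4 + 2 + 4 + 7 + 8 = 27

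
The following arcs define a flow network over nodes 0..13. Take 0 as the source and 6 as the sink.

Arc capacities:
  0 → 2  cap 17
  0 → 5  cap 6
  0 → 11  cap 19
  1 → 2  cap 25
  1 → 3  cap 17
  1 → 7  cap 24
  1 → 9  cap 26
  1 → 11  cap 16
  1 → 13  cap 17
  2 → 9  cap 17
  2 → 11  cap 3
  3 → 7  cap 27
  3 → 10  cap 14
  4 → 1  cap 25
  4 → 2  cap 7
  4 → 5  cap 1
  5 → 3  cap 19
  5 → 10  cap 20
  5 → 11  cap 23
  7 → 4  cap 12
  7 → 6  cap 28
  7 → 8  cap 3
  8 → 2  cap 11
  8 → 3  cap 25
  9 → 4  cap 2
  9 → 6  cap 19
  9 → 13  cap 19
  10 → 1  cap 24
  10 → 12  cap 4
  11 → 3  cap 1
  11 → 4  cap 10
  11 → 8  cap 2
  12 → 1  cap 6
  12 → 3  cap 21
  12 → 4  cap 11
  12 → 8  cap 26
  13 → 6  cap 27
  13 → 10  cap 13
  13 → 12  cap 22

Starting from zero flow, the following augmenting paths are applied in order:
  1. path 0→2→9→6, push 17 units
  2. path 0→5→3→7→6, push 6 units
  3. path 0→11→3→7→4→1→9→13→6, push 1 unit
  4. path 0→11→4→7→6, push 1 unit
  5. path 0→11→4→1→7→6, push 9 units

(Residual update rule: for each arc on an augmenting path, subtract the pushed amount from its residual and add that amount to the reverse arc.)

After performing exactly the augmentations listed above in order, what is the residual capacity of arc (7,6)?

after path 1 (0→2→9→6, push 17): res(7,6)=28
after path 2 (0→5→3→7→6, push 6): res(7,6)=22
after path 3 (0→11→3→7→4→1→9→13→6, push 1): res(7,6)=22
after path 4 (0→11→4→7→6, push 1): res(7,6)=21
after path 5 (0→11→4→1→7→6, push 9): res(7,6)=12

Residual capacity of (7,6): 12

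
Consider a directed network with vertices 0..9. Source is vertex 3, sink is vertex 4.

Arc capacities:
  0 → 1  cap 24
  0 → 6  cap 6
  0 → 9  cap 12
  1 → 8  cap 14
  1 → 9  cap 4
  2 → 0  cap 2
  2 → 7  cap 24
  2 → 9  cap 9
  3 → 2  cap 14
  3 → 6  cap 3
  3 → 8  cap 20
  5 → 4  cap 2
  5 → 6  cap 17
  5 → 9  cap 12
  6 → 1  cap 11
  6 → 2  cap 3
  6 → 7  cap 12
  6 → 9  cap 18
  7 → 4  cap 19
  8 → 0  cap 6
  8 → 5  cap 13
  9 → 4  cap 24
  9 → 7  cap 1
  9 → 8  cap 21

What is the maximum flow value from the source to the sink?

Maximum flow value: 36

augment #1: 3→2→7→4 bottleneck 14, total now 14
augment #2: 3→6→7→4 bottleneck 3, total now 17
augment #3: 3→8→5→4 bottleneck 2, total now 19
augment #4: 3→8→0→9→4 bottleneck 6, total now 25
augment #5: 3→8→5→9→4 bottleneck 11, total now 36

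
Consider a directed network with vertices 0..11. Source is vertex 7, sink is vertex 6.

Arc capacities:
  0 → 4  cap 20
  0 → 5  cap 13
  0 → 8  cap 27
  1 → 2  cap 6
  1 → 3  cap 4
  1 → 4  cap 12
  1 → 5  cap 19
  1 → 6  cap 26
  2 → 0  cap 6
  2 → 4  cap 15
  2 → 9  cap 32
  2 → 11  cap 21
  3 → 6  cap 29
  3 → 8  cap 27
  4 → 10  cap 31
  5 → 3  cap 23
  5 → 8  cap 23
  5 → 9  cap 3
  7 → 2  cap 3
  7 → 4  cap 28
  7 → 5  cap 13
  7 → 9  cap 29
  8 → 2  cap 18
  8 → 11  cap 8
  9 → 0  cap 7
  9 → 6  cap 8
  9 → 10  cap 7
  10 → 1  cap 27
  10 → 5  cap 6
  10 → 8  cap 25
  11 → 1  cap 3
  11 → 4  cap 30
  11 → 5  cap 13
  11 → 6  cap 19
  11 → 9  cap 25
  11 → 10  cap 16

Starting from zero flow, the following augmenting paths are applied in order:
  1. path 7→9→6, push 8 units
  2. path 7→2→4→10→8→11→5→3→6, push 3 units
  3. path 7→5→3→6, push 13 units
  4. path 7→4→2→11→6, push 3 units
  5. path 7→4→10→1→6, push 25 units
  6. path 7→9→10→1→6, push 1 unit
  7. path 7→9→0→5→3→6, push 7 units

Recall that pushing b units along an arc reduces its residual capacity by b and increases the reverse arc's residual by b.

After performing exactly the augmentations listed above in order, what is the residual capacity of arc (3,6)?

Residual capacity of (3,6): 6

after path 1 (7→9→6, push 8): res(3,6)=29
after path 2 (7→2→4→10→8→11→5→3→6, push 3): res(3,6)=26
after path 3 (7→5→3→6, push 13): res(3,6)=13
after path 4 (7→4→2→11→6, push 3): res(3,6)=13
after path 5 (7→4→10→1→6, push 25): res(3,6)=13
after path 6 (7→9→10→1→6, push 1): res(3,6)=13
after path 7 (7→9→0→5→3→6, push 7): res(3,6)=6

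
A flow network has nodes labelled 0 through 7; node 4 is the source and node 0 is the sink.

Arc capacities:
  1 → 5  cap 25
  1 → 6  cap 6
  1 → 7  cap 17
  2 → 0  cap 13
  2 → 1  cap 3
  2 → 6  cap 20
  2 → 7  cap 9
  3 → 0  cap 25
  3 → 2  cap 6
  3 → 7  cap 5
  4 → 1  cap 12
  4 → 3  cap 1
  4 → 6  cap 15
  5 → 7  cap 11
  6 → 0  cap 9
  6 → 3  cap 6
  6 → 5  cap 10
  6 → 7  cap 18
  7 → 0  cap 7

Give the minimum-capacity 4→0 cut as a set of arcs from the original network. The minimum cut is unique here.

Min-cut arcs: {(4,3), (6,0), (6,3), (7,0)} (total capacity 23)

augment #1: 4→3→0 push 1
augment #2: 4→6→0 push 9
augment #3: 4→1→7→0 push 7
augment #4: 4→6→3→0 push 6
max flow = 23; residual-reachable set from 4 gives S-side
cut edges (S→T): {(4,3), (6,0), (6,3), (7,0)} total cap 23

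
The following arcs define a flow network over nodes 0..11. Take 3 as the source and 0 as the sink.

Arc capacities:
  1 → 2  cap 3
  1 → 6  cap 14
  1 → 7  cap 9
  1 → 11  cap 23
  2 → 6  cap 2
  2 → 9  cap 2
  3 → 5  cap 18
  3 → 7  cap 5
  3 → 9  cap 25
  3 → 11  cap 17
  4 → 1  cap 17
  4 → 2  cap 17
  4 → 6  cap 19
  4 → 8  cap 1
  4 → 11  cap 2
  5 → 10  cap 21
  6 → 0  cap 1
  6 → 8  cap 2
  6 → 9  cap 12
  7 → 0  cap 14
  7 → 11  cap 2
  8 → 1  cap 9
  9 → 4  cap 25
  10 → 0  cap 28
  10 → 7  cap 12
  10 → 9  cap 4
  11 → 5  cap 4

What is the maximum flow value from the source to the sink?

augment #1: 3→7→0 bottleneck 5, total now 5
augment #2: 3→5→10→0 bottleneck 18, total now 23
augment #3: 3→9→4→6→0 bottleneck 1, total now 24
augment #4: 3→11→5→10→0 bottleneck 3, total now 27
augment #5: 3→9→4→1→7→0 bottleneck 9, total now 36

Maximum flow value: 36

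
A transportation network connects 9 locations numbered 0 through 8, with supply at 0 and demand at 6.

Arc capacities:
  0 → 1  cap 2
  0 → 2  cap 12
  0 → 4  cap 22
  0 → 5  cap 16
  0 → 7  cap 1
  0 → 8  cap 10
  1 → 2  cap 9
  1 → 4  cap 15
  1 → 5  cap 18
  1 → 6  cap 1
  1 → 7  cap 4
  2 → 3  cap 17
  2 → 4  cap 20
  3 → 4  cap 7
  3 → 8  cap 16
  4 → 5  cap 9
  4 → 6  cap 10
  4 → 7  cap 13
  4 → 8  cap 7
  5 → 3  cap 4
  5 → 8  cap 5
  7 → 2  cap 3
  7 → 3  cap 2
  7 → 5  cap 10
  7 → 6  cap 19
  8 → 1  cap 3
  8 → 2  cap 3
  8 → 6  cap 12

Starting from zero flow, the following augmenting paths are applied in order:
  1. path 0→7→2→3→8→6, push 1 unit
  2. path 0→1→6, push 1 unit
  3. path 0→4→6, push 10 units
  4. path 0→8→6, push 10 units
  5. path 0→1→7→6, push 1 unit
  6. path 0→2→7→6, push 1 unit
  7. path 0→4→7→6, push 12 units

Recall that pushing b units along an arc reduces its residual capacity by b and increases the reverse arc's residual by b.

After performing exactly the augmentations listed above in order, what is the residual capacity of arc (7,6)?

Residual capacity of (7,6): 5

after path 1 (0→7→2→3→8→6, push 1): res(7,6)=19
after path 2 (0→1→6, push 1): res(7,6)=19
after path 3 (0→4→6, push 10): res(7,6)=19
after path 4 (0→8→6, push 10): res(7,6)=19
after path 5 (0→1→7→6, push 1): res(7,6)=18
after path 6 (0→2→7→6, push 1): res(7,6)=17
after path 7 (0→4→7→6, push 12): res(7,6)=5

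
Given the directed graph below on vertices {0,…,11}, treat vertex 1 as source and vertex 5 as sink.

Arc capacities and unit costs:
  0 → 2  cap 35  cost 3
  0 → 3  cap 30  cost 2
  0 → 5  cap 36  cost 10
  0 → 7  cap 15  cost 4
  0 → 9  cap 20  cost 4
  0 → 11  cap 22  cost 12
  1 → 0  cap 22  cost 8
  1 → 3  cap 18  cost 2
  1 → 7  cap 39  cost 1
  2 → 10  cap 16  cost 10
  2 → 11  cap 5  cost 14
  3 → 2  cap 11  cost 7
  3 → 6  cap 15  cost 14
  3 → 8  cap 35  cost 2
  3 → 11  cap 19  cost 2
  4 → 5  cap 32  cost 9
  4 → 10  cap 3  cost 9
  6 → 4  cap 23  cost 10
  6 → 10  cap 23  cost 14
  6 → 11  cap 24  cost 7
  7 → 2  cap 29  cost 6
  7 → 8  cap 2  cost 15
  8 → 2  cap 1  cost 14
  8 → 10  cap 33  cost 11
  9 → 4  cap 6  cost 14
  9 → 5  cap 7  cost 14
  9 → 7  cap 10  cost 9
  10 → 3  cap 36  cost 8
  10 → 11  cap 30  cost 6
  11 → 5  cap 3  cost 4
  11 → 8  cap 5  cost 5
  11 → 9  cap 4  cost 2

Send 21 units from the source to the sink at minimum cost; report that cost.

Minimum cost for 21 units: 348

shortest-cost path #1: 1→3→11→5 push 3 @ unit cost 8 (adds 24)
shortest-cost path #2: 1→0→5 push 18 @ unit cost 18 (adds 324)
total cost = 348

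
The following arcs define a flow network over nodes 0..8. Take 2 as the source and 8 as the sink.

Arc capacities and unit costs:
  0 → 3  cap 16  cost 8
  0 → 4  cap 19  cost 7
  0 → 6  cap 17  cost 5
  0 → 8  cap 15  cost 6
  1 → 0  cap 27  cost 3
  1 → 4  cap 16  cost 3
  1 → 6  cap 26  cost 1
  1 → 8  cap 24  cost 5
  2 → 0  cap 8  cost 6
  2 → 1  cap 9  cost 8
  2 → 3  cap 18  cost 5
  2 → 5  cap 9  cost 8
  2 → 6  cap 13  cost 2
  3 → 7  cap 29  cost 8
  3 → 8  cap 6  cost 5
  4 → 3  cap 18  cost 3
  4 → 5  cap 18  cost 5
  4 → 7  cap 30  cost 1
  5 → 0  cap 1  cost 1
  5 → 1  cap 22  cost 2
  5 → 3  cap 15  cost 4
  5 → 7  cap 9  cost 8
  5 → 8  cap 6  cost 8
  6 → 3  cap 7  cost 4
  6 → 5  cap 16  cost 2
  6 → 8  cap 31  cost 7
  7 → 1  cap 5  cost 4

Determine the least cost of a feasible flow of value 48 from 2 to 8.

shortest-cost path #1: 2→6→8 push 13 @ unit cost 9 (adds 117)
shortest-cost path #2: 2→3→8 push 6 @ unit cost 10 (adds 60)
shortest-cost path #3: 2→0→8 push 8 @ unit cost 12 (adds 96)
shortest-cost path #4: 2→1→8 push 9 @ unit cost 13 (adds 117)
shortest-cost path #5: 2→5→0→8 push 1 @ unit cost 15 (adds 15)
shortest-cost path #6: 2→5→1→8 push 8 @ unit cost 15 (adds 120)
shortest-cost path #7: 2→3→7→1→8 push 3 @ unit cost 22 (adds 66)
total cost = 591

Minimum cost for 48 units: 591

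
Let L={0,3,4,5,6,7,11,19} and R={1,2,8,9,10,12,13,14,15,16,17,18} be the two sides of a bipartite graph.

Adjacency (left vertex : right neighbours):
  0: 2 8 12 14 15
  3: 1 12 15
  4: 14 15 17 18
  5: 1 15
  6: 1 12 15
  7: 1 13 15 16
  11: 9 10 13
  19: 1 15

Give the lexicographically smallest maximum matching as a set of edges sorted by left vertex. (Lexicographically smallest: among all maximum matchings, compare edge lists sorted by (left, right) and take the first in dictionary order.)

Lex-smallest maximum matching: {(0,2), (3,1), (4,14), (5,15), (6,12), (7,13), (11,9)}

|M| = 7 (so the lex-smallest maximum matching has 7 edges)
process left vertices in ascending order; for each, take the smallest-labelled available neighbour that still permits 7 edges overall, or leave it unmatched if none does
lex-smallest matching: {0-2, 3-1, 4-14, 5-15, 6-12, 7-13, 11-9}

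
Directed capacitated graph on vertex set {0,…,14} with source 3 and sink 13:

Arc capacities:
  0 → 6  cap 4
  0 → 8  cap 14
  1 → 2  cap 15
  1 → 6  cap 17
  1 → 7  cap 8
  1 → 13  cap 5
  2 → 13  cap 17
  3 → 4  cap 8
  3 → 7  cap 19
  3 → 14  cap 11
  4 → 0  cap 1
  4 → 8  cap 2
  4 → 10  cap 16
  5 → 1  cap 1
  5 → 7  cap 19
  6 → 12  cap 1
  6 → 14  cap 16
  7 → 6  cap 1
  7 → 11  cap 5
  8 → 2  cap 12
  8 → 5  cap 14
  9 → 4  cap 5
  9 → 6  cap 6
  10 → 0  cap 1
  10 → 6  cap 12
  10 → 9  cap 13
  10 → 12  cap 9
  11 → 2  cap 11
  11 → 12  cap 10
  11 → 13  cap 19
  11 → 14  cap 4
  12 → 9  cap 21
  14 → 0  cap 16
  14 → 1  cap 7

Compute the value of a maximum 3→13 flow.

Maximum flow value: 25

augment #1: 3→7→11→13 bottleneck 5, total now 5
augment #2: 3→14→1→13 bottleneck 5, total now 10
augment #3: 3→4→8→2→13 bottleneck 2, total now 12
augment #4: 3→14→1→2→13 bottleneck 2, total now 14
augment #5: 3→4→0→8→2→13 bottleneck 1, total now 15
augment #6: 3→14→0→8→2→13 bottleneck 4, total now 19
augment #7: 3→4→10→0→8→2→13 bottleneck 1, total now 20
augment #8: 3→7→6→14→0→8→2→13 bottleneck 1, total now 21
augment #9: 3→4→10→6→14→0→8→2→13 bottleneck 3, total now 24
augment #10: 3→4→10→6→14→0→8→5→1→2→13 bottleneck 1, total now 25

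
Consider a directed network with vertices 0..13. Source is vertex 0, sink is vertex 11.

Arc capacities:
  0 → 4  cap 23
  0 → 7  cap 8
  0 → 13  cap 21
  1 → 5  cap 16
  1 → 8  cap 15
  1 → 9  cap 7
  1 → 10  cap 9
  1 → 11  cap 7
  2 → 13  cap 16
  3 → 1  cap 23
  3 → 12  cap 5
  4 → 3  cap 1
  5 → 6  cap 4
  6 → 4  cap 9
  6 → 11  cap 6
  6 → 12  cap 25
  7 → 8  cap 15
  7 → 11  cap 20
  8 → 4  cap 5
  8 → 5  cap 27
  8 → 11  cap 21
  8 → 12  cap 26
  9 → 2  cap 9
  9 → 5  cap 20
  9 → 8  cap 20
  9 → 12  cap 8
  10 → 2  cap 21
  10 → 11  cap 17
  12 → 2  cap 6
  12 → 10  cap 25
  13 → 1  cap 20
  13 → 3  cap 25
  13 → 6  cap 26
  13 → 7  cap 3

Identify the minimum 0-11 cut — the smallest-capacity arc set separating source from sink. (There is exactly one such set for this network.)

Min-cut arcs: {(0,7), (0,13), (4,3)} (total capacity 30)

augment #1: 0→7→11 push 8
augment #2: 0→13→1→11 push 7
augment #3: 0→13→6→11 push 6
augment #4: 0→13→7→11 push 3
augment #5: 0→13→1→8→11 push 5
augment #6: 0→4→3→1→8→11 push 1
max flow = 30; residual-reachable set from 0 gives S-side
cut edges (S→T): {(0,7), (0,13), (4,3)} total cap 30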